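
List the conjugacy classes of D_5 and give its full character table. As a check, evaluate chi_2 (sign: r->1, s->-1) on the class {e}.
Conjugacy classes: {e} of size 1, {r^1, r^4} of size 2, {r^2, r^3} of size 2, {s, sr, ..., sr^4} of size 5.
Character table:
  irrep \ class              {e} (size 1)  {r^1, r^4} (size 2)  {r^2, r^3} (size 2)  {s, sr, ..., sr^4} (size 5)
  chi_1 (triv)               1             1                    1                    1                          
  chi_2 (sign: r->1, s->-1)  1             1                    1                    -1                         
  chi_3 (2d, j=1)            2             -1/2 + sqrt(5)/2     -sqrt(5)/2 - 1/2     0                          
  chi_4 (2d, j=2)            2             -sqrt(5)/2 - 1/2     -1/2 + sqrt(5)/2     0                          

Spot check: chi_2 (sign: r->1, s->-1) on {e} = 1.

Solution. D_5 has order 2*5 = 10 with 4 conjugacy classes, hence 4 irreducibles. Sum of squared dims 1 + 1 + 4 + 4 = 10 = |G|. Linear characters come from the abelianisation; the 2-dimensional irreps have character r^k -> 2*cos(2*pi*j*k/5), reflections -> 0.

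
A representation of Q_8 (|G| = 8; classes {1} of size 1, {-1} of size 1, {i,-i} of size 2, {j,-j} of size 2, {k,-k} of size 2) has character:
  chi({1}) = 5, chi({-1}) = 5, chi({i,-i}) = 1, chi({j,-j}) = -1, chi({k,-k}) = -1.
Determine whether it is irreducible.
Not irreducible (reducible): <chi, chi> = 7 > 1.

Justification: <chi, chi> = (1/|G|) sum_C |C| * |chi(C)|^2 = (1/8)[1*|5|^2 + 1*|5|^2 + 2*|1|^2 + 2*|-1|^2 + 2*|-1|^2]
  = (1/8)[(25) + (25) + (2) + (2) + (2)] = 56/8 = 7.
A character is irreducible iff <chi, chi> = 1, so this representation is reducible.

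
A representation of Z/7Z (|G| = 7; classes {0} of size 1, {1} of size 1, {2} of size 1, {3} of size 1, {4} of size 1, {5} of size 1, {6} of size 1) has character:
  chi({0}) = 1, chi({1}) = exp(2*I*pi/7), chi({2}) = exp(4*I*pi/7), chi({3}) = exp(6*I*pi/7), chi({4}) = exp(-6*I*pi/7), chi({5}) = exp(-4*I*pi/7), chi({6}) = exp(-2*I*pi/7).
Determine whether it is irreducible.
Irreducible: <chi, chi> = 1.

Solution. <chi, chi> = (1/|G|) sum_C |C| * |chi(C)|^2 = (1/7)[1*|1|^2 + 1*|exp(2*I*pi/7)|^2 + 1*|exp(4*I*pi/7)|^2 + 1*|exp(6*I*pi/7)|^2 + 1*|exp(-6*I*pi/7)|^2 + 1*|exp(-4*I*pi/7)|^2 + 1*|exp(-2*I*pi/7)|^2]
  = (1/7)[(1) + (1) + (1) + (1) + (1) + (1) + (1)] = 7/7 = 1.
(Exp terms are combined using exp(i*s)*conj(exp(i*t)) = exp(i*(s-t)), and sums of them are collapsed using the identity that for every m > 1 the m distinct m-th roots of unity sum to 0, e.g. 1 + exp(2*I*pi/3) + exp(-2*I*pi/3) = 0.)
A character is irreducible iff <chi, chi> = 1, so this representation is irreducible.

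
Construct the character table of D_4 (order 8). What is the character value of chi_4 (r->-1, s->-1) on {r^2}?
Conjugacy classes: {e} of size 1, {r^2} of size 1, {r^1, r^3} of size 2, {s, sr^2, ...} of size 2, {sr, sr^3, ...} of size 2.
Character table:
  irrep \ class              {e} (size 1)  {r^2} (size 1)  {r^1, r^3} (size 2)  {s, sr^2, ...} (size 2)  {sr, sr^3, ...} (size 2)
  chi_1 (triv)               1             1               1                    1                        1                       
  chi_2 (sign: r->1, s->-1)  1             1               1                    -1                       -1                      
  chi_3 (r->-1, s->1)        1             1               -1                   1                        -1                      
  chi_4 (r->-1, s->-1)       1             1               -1                   -1                       1                       
  chi_5 (2d, j=1)            2             -2              0                    0                        0                       

Spot check: chi_4 (r->-1, s->-1) on {r^2} = 1.

Argument: D_4 has order 2*4 = 8 with 5 conjugacy classes, hence 5 irreducibles. Sum of squared dims 1 + 1 + 1 + 1 + 4 = 8 = |G|. Linear characters come from the abelianisation; the 2-dimensional irreps have character r^k -> 2*cos(2*pi*j*k/4), reflections -> 0.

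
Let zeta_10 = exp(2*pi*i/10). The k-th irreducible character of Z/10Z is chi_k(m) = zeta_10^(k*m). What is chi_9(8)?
chi_9(8) = zeta_10^72 = exp(2*I*pi/5)

Solution. chi_9(8) = zeta_10^(9*8) = zeta_10^72. Since zeta_10^10 = 1, this equals zeta_10^2 = exp(2*pi*i*2/10) = exp(2*I*pi/5).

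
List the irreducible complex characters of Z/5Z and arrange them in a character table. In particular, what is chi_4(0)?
Character table of Z/5Z (irreps indexed chi_0,...,chi_4 with chi_k(m) = zeta_5^(k*m), zeta_5 = exp(2*pi*i/5)):
  irrep \ class  {0} (size 1)  {1} (size 1)    {2} (size 1)    {3} (size 1)    {4} (size 1)  
  chi_0          1             1               1               1               1             
  chi_1          1             exp(2*I*pi/5)   exp(4*I*pi/5)   exp(-4*I*pi/5)  exp(-2*I*pi/5)
  chi_2          1             exp(4*I*pi/5)   exp(-2*I*pi/5)  exp(2*I*pi/5)   exp(-4*I*pi/5)
  chi_3          1             exp(-4*I*pi/5)  exp(2*I*pi/5)   exp(-2*I*pi/5)  exp(4*I*pi/5) 
  chi_4          1             exp(-2*I*pi/5)  exp(-4*I*pi/5)  exp(4*I*pi/5)   exp(2*I*pi/5) 

Spot check: chi_4(0) = zeta_5^(4*0) = zeta_5^0 = 1.

Working: Z/5Z is abelian, so all 5 irreducible complex representations are 1-dimensional. They are given by chi_k(m) = zeta_5^(k*m) for k = 0,...,4. Row orthogonality: sum_m chi_k(m) conj(chi_l(m)) = 5 * [k = l].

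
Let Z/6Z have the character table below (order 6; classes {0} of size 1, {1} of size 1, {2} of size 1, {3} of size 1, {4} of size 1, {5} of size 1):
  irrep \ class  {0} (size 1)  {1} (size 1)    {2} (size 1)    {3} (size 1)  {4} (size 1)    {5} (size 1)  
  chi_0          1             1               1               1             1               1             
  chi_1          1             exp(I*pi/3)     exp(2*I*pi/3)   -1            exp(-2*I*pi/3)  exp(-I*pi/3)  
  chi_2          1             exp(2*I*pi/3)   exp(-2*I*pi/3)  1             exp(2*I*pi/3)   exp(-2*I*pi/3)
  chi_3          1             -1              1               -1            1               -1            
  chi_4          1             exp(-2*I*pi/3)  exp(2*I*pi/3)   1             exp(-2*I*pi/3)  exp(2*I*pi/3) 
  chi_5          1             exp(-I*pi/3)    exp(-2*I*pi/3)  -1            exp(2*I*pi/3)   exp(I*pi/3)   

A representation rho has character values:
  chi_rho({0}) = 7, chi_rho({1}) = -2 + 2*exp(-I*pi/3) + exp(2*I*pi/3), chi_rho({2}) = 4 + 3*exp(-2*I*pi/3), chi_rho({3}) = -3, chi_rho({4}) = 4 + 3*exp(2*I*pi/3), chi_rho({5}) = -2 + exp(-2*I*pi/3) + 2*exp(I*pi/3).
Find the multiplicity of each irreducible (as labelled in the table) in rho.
Multiplicities: chi_0: 1, chi_1: 0, chi_2: 1, chi_3: 3, chi_4: 0, chi_5: 2.

Solution. Use <chi_rho, chi> = (1/|G|) sum_C |C| * chi_rho(C) * conj(chi(C)) with |G| = 6 for each irreducible chi in the table:
  <chi_rho, chi_0> = (1/6)[1*(7)*conj(1) + 1*(-2 + 2*exp(-I*pi/3) + exp(2*I*pi/3))*conj(1) + 1*(4 + 3*exp(-2*I*pi/3))*conj(1) + 1*(-3)*conj(1) + 1*(4 + 3*exp(2*I*pi/3))*conj(1) + 1*(-2 + exp(-2*I*pi/3) + 2*exp(I*pi/3))*conj(1)]
      = (1/6)[(7) + (-2 + 2*exp(-I*pi/3) + exp(2*I*pi/3)) + (4 + 3*exp(-2*I*pi/3)) + (-3) + (4 + 3*exp(2*I*pi/3)) + (-2 + exp(-2*I*pi/3) + 2*exp(I*pi/3))] = 6/6 = 1
  <chi_rho, chi_1> = (1/6)[1*(7)*conj(1) + 1*(-2 + 2*exp(-I*pi/3) + exp(2*I*pi/3))*conj(exp(I*pi/3)) + 1*(4 + 3*exp(-2*I*pi/3))*conj(exp(2*I*pi/3)) + 1*(-3)*conj(-1) + 1*(4 + 3*exp(2*I*pi/3))*conj(exp(-2*I*pi/3)) + 1*(-2 + exp(-2*I*pi/3) + 2*exp(I*pi/3))*conj(exp(-I*pi/3))]
      = (1/6)[(7) + (2*exp(-2*I*pi/3) + exp(I*pi/3) - 2*exp(-I*pi/3)) + (4*exp(-2*I*pi/3) + 3*exp(2*I*pi/3)) + (3) + (3*exp(-2*I*pi/3) + 4*exp(2*I*pi/3)) + (-2*exp(I*pi/3) + exp(-I*pi/3) + 2*exp(2*I*pi/3))] = 0/6 = 0
  <chi_rho, chi_2> = (1/6)[1*(7)*conj(1) + 1*(-2 + 2*exp(-I*pi/3) + exp(2*I*pi/3))*conj(exp(2*I*pi/3)) + 1*(4 + 3*exp(-2*I*pi/3))*conj(exp(-2*I*pi/3)) + 1*(-3)*conj(1) + 1*(4 + 3*exp(2*I*pi/3))*conj(exp(2*I*pi/3)) + 1*(-2 + exp(-2*I*pi/3) + 2*exp(I*pi/3))*conj(exp(-2*I*pi/3))]
      = (1/6)[(7) + (-1 - 2*exp(-2*I*pi/3)) + (3 + 4*exp(2*I*pi/3)) + (-3) + (3 + 4*exp(-2*I*pi/3)) + (-1 - 2*exp(2*I*pi/3))] = 6/6 = 1
  <chi_rho, chi_3> = (1/6)[1*(7)*conj(1) + 1*(-2 + 2*exp(-I*pi/3) + exp(2*I*pi/3))*conj(-1) + 1*(4 + 3*exp(-2*I*pi/3))*conj(1) + 1*(-3)*conj(-1) + 1*(4 + 3*exp(2*I*pi/3))*conj(1) + 1*(-2 + exp(-2*I*pi/3) + 2*exp(I*pi/3))*conj(-1)]
      = (1/6)[(7) + (2 - exp(2*I*pi/3) - 2*exp(-I*pi/3)) + (4 + 3*exp(-2*I*pi/3)) + (3) + (4 + 3*exp(2*I*pi/3)) + (2 - 2*exp(I*pi/3) - exp(-2*I*pi/3))] = 18/6 = 3
  <chi_rho, chi_4> = (1/6)[1*(7)*conj(1) + 1*(-2 + 2*exp(-I*pi/3) + exp(2*I*pi/3))*conj(exp(-2*I*pi/3)) + 1*(4 + 3*exp(-2*I*pi/3))*conj(exp(2*I*pi/3)) + 1*(-3)*conj(1) + 1*(4 + 3*exp(2*I*pi/3))*conj(exp(-2*I*pi/3)) + 1*(-2 + exp(-2*I*pi/3) + 2*exp(I*pi/3))*conj(exp(2*I*pi/3))]
      = (1/6)[(7) + (-2*exp(2*I*pi/3) + exp(-2*I*pi/3) + 2*exp(I*pi/3)) + (4*exp(-2*I*pi/3) + 3*exp(2*I*pi/3)) + (-3) + (3*exp(-2*I*pi/3) + 4*exp(2*I*pi/3)) + (2*exp(-I*pi/3) + exp(2*I*pi/3) - 2*exp(-2*I*pi/3))] = 0/6 = 0
  <chi_rho, chi_5> = (1/6)[1*(7)*conj(1) + 1*(-2 + 2*exp(-I*pi/3) + exp(2*I*pi/3))*conj(exp(-I*pi/3)) + 1*(4 + 3*exp(-2*I*pi/3))*conj(exp(-2*I*pi/3)) + 1*(-3)*conj(-1) + 1*(4 + 3*exp(2*I*pi/3))*conj(exp(2*I*pi/3)) + 1*(-2 + exp(-2*I*pi/3) + 2*exp(I*pi/3))*conj(exp(I*pi/3))]
      = (1/6)[(7) + (1 - 2*exp(I*pi/3)) + (3 + 4*exp(2*I*pi/3)) + (3) + (3 + 4*exp(-2*I*pi/3)) + (1 - 2*exp(-I*pi/3))] = 12/6 = 2
(Exp terms are combined using exp(i*s)*conj(exp(i*t)) = exp(i*(s-t)), and sums of them are collapsed using the identity that for every m > 1 the m distinct m-th roots of unity sum to 0, e.g. 1 + exp(2*I*pi/3) + exp(-2*I*pi/3) = 0.)
Dimension check: dim(rho) = sum (mult * dim) = 1*1 + 0*1 + 1*1 + 3*1 + 0*1 + 2*1 = 7 = chi_rho(e) = 7.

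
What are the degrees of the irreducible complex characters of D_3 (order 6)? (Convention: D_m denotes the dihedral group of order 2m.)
Dimensions: 1, 1, 2

Why: There are 3 irreducibles (= number of conjugacy classes). Their dimensions d_i satisfy sum d_i^2 = |G| = 6: 1 + 1 + 4 = 6.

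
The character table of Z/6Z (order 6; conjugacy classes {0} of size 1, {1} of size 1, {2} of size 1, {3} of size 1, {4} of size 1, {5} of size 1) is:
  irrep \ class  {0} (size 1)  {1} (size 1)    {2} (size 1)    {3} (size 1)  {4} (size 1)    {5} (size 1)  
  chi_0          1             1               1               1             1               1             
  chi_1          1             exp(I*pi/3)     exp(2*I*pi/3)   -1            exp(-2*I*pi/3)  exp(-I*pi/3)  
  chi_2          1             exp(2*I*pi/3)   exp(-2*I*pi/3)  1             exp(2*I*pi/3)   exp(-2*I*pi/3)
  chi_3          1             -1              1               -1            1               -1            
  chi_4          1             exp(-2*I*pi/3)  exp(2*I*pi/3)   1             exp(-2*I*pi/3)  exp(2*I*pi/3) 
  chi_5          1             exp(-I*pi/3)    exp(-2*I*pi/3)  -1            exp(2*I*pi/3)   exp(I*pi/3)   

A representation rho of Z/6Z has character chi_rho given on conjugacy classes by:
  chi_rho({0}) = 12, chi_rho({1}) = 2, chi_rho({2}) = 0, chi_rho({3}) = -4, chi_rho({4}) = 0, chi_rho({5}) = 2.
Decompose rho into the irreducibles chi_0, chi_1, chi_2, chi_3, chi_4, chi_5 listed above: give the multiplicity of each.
Multiplicities: chi_0: 2, chi_1: 3, chi_2: 1, chi_3: 2, chi_4: 1, chi_5: 3.

Why: Use <chi_rho, chi> = (1/|G|) sum_C |C| * chi_rho(C) * conj(chi(C)) with |G| = 6 for each irreducible chi in the table:
  <chi_rho, chi_0> = (1/6)[1*(12)*conj(1) + 1*(2)*conj(1) + 1*(0)*conj(1) + 1*(-4)*conj(1) + 1*(0)*conj(1) + 1*(2)*conj(1)]
      = (1/6)[(12) + (2) + (0) + (-4) + (0) + (2)] = 12/6 = 2
  <chi_rho, chi_1> = (1/6)[1*(12)*conj(1) + 1*(2)*conj(exp(I*pi/3)) + 1*(0)*conj(exp(2*I*pi/3)) + 1*(-4)*conj(-1) + 1*(0)*conj(exp(-2*I*pi/3)) + 1*(2)*conj(exp(-I*pi/3))]
      = (1/6)[(12) + (2 + 3*exp(-2*I*pi/3) + exp(I*pi/3)) + (0) + (4) + (0) + (2 + exp(-I*pi/3) + 3*exp(2*I*pi/3))] = 18/6 = 3
  <chi_rho, chi_2> = (1/6)[1*(12)*conj(1) + 1*(2)*conj(exp(2*I*pi/3)) + 1*(0)*conj(exp(-2*I*pi/3)) + 1*(-4)*conj(1) + 1*(0)*conj(exp(2*I*pi/3)) + 1*(2)*conj(exp(-2*I*pi/3))]
      = (1/6)[(12) + (-2 + 3*exp(-I*pi/3) + exp(2*I*pi/3)) + (0) + (-4) + (0) + (-2 + exp(-2*I*pi/3) + 3*exp(I*pi/3))] = 6/6 = 1
  <chi_rho, chi_3> = (1/6)[1*(12)*conj(1) + 1*(2)*conj(-1) + 1*(0)*conj(1) + 1*(-4)*conj(-1) + 1*(0)*conj(1) + 1*(2)*conj(-1)]
      = (1/6)[(12) + (-2) + (0) + (4) + (0) + (-2)] = 12/6 = 2
  <chi_rho, chi_4> = (1/6)[1*(12)*conj(1) + 1*(2)*conj(exp(-2*I*pi/3)) + 1*(0)*conj(exp(2*I*pi/3)) + 1*(-4)*conj(1) + 1*(0)*conj(exp(-2*I*pi/3)) + 1*(2)*conj(exp(2*I*pi/3))]
      = (1/6)[(12) + (-2 + exp(-2*I*pi/3) + 3*exp(I*pi/3)) + (0) + (-4) + (0) + (-2 + 3*exp(-I*pi/3) + exp(2*I*pi/3))] = 6/6 = 1
  <chi_rho, chi_5> = (1/6)[1*(12)*conj(1) + 1*(2)*conj(exp(-I*pi/3)) + 1*(0)*conj(exp(-2*I*pi/3)) + 1*(-4)*conj(-1) + 1*(0)*conj(exp(2*I*pi/3)) + 1*(2)*conj(exp(I*pi/3))]
      = (1/6)[(12) + (2 + exp(-I*pi/3) + 3*exp(2*I*pi/3)) + (0) + (4) + (0) + (2 + 3*exp(-2*I*pi/3) + exp(I*pi/3))] = 18/6 = 3
(Exp terms are combined using exp(i*s)*conj(exp(i*t)) = exp(i*(s-t)), and sums of them are collapsed using the identity that for every m > 1 the m distinct m-th roots of unity sum to 0, e.g. 1 + exp(2*I*pi/3) + exp(-2*I*pi/3) = 0.)
Dimension check: dim(rho) = sum (mult * dim) = 2*1 + 3*1 + 1*1 + 2*1 + 1*1 + 3*1 = 12 = chi_rho(e) = 12.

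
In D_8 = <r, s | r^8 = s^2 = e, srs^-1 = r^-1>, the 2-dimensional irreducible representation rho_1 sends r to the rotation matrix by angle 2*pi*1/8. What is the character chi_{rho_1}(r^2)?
chi_{rho_1}(r^2) = 2*cos(2*pi*1*2/8) = 0

rho_1(r^2) is rotation by angle 2*pi*1*2/8, whose trace is 2*cos(2*pi*1*2/8) = 0.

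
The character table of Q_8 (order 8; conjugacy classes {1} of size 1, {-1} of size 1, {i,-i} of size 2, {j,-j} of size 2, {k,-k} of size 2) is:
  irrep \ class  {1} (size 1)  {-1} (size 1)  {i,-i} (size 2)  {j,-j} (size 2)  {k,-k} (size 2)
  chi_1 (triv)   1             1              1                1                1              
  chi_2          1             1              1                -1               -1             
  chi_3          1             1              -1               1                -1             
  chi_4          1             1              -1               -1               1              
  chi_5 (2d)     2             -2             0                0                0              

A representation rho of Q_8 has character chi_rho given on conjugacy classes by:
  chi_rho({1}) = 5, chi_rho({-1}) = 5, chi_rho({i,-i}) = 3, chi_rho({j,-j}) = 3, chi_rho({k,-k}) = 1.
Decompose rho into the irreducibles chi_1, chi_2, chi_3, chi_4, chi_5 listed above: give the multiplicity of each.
Multiplicities: chi_1: 3, chi_2: 1, chi_3: 1, chi_4: 0, chi_5: 0.

Working: Use <chi_rho, chi> = (1/|G|) sum_C |C| * chi_rho(C) * conj(chi(C)) with |G| = 8 for each irreducible chi in the table:
  <chi_rho, chi_1> = (1/8)[1*(5)*conj(1) + 1*(5)*conj(1) + 2*(3)*conj(1) + 2*(3)*conj(1) + 2*(1)*conj(1)]
      = (1/8)[(5) + (5) + (6) + (6) + (2)] = 24/8 = 3
  <chi_rho, chi_2> = (1/8)[1*(5)*conj(1) + 1*(5)*conj(1) + 2*(3)*conj(1) + 2*(3)*conj(-1) + 2*(1)*conj(-1)]
      = (1/8)[(5) + (5) + (6) + (-6) + (-2)] = 8/8 = 1
  <chi_rho, chi_3> = (1/8)[1*(5)*conj(1) + 1*(5)*conj(1) + 2*(3)*conj(-1) + 2*(3)*conj(1) + 2*(1)*conj(-1)]
      = (1/8)[(5) + (5) + (-6) + (6) + (-2)] = 8/8 = 1
  <chi_rho, chi_4> = (1/8)[1*(5)*conj(1) + 1*(5)*conj(1) + 2*(3)*conj(-1) + 2*(3)*conj(-1) + 2*(1)*conj(1)]
      = (1/8)[(5) + (5) + (-6) + (-6) + (2)] = 0/8 = 0
  <chi_rho, chi_5> = (1/8)[1*(5)*conj(2) + 1*(5)*conj(-2) + 2*(3)*conj(0) + 2*(3)*conj(0) + 2*(1)*conj(0)]
      = (1/8)[(10) + (-10) + (0) + (0) + (0)] = 0/8 = 0
Dimension check: dim(rho) = sum (mult * dim) = 3*1 + 1*1 + 1*1 + 0*1 + 0*2 = 5 = chi_rho(e) = 5.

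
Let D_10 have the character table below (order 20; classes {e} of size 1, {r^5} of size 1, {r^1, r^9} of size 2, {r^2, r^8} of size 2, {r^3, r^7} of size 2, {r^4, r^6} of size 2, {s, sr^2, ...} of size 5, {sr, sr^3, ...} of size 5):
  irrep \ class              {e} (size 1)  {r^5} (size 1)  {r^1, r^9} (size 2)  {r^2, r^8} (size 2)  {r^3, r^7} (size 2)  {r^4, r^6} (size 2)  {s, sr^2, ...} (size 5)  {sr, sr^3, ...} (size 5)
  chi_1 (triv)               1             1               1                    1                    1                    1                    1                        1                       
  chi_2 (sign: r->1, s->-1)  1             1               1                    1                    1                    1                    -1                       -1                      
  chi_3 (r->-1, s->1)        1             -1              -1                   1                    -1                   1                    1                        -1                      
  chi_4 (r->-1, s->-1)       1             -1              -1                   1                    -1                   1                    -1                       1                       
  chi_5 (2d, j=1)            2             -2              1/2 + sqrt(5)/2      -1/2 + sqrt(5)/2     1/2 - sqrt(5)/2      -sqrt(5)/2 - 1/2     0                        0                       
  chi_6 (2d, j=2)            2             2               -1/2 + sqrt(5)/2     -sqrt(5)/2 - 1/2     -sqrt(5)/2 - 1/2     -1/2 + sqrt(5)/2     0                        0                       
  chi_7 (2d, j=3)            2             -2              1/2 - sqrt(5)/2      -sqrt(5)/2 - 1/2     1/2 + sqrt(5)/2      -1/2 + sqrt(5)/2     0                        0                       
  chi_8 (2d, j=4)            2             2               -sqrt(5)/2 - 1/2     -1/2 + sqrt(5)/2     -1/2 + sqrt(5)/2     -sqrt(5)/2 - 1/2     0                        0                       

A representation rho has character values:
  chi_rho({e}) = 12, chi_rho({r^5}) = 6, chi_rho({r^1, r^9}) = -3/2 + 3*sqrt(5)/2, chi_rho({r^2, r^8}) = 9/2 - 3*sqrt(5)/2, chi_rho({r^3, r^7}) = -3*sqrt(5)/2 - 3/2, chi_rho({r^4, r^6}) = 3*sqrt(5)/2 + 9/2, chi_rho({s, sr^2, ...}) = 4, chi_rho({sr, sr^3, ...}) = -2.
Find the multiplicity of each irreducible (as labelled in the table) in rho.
Multiplicities: chi_1: 2, chi_2: 1, chi_3: 3, chi_4: 0, chi_5: 0, chi_6: 3, chi_7: 0, chi_8: 0.

Solution. Use <chi_rho, chi> = (1/|G|) sum_C |C| * chi_rho(C) * conj(chi(C)) with |G| = 20 for each irreducible chi in the table:
  <chi_rho, chi_1> = (1/20)[1*(12)*conj(1) + 1*(6)*conj(1) + 2*(-3/2 + 3*sqrt(5)/2)*conj(1) + 2*(9/2 - 3*sqrt(5)/2)*conj(1) + 2*(-3*sqrt(5)/2 - 3/2)*conj(1) + 2*(3*sqrt(5)/2 + 9/2)*conj(1) + 5*(4)*conj(1) + 5*(-2)*conj(1)]
      = (1/20)[(12) + (6) + (-3 + 3*sqrt(5)) + (9 - 3*sqrt(5)) + (-3*sqrt(5) - 3) + (3*sqrt(5) + 9) + (20) + (-10)] = 40/20 = 2
  <chi_rho, chi_2> = (1/20)[1*(12)*conj(1) + 1*(6)*conj(1) + 2*(-3/2 + 3*sqrt(5)/2)*conj(1) + 2*(9/2 - 3*sqrt(5)/2)*conj(1) + 2*(-3*sqrt(5)/2 - 3/2)*conj(1) + 2*(3*sqrt(5)/2 + 9/2)*conj(1) + 5*(4)*conj(-1) + 5*(-2)*conj(-1)]
      = (1/20)[(12) + (6) + (-3 + 3*sqrt(5)) + (9 - 3*sqrt(5)) + (-3*sqrt(5) - 3) + (3*sqrt(5) + 9) + (-20) + (10)] = 20/20 = 1
  <chi_rho, chi_3> = (1/20)[1*(12)*conj(1) + 1*(6)*conj(-1) + 2*(-3/2 + 3*sqrt(5)/2)*conj(-1) + 2*(9/2 - 3*sqrt(5)/2)*conj(1) + 2*(-3*sqrt(5)/2 - 3/2)*conj(-1) + 2*(3*sqrt(5)/2 + 9/2)*conj(1) + 5*(4)*conj(1) + 5*(-2)*conj(-1)]
      = (1/20)[(12) + (-6) + (3 - 3*sqrt(5)) + (9 - 3*sqrt(5)) + (3 + 3*sqrt(5)) + (3*sqrt(5) + 9) + (20) + (10)] = 60/20 = 3
  <chi_rho, chi_4> = (1/20)[1*(12)*conj(1) + 1*(6)*conj(-1) + 2*(-3/2 + 3*sqrt(5)/2)*conj(-1) + 2*(9/2 - 3*sqrt(5)/2)*conj(1) + 2*(-3*sqrt(5)/2 - 3/2)*conj(-1) + 2*(3*sqrt(5)/2 + 9/2)*conj(1) + 5*(4)*conj(-1) + 5*(-2)*conj(1)]
      = (1/20)[(12) + (-6) + (3 - 3*sqrt(5)) + (9 - 3*sqrt(5)) + (3 + 3*sqrt(5)) + (3*sqrt(5) + 9) + (-20) + (-10)] = 0/20 = 0
  <chi_rho, chi_5> = (1/20)[1*(12)*conj(2) + 1*(6)*conj(-2) + 2*(-3/2 + 3*sqrt(5)/2)*conj(1/2 + sqrt(5)/2) + 2*(9/2 - 3*sqrt(5)/2)*conj(-1/2 + sqrt(5)/2) + 2*(-3*sqrt(5)/2 - 3/2)*conj(1/2 - sqrt(5)/2) + 2*(3*sqrt(5)/2 + 9/2)*conj(-sqrt(5)/2 - 1/2) + 5*(4)*conj(0) + 5*(-2)*conj(0)]
      = (1/20)[(24) + (-12) + (6) + (-12 + 6*sqrt(5)) + (6) + (-6*sqrt(5) - 12) + (0) + (0)] = 0/20 = 0
  <chi_rho, chi_6> = (1/20)[1*(12)*conj(2) + 1*(6)*conj(2) + 2*(-3/2 + 3*sqrt(5)/2)*conj(-1/2 + sqrt(5)/2) + 2*(9/2 - 3*sqrt(5)/2)*conj(-sqrt(5)/2 - 1/2) + 2*(-3*sqrt(5)/2 - 3/2)*conj(-sqrt(5)/2 - 1/2) + 2*(3*sqrt(5)/2 + 9/2)*conj(-1/2 + sqrt(5)/2) + 5*(4)*conj(0) + 5*(-2)*conj(0)]
      = (1/20)[(24) + (12) + (9 - 3*sqrt(5)) + (3 - 3*sqrt(5)) + (3*sqrt(5) + 9) + (3 + 3*sqrt(5)) + (0) + (0)] = 60/20 = 3
  <chi_rho, chi_7> = (1/20)[1*(12)*conj(2) + 1*(6)*conj(-2) + 2*(-3/2 + 3*sqrt(5)/2)*conj(1/2 - sqrt(5)/2) + 2*(9/2 - 3*sqrt(5)/2)*conj(-sqrt(5)/2 - 1/2) + 2*(-3*sqrt(5)/2 - 3/2)*conj(1/2 + sqrt(5)/2) + 2*(3*sqrt(5)/2 + 9/2)*conj(-1/2 + sqrt(5)/2) + 5*(4)*conj(0) + 5*(-2)*conj(0)]
      = (1/20)[(24) + (-12) + (-9 + 3*sqrt(5)) + (3 - 3*sqrt(5)) + (-9 - 3*sqrt(5)) + (3 + 3*sqrt(5)) + (0) + (0)] = 0/20 = 0
  <chi_rho, chi_8> = (1/20)[1*(12)*conj(2) + 1*(6)*conj(2) + 2*(-3/2 + 3*sqrt(5)/2)*conj(-sqrt(5)/2 - 1/2) + 2*(9/2 - 3*sqrt(5)/2)*conj(-1/2 + sqrt(5)/2) + 2*(-3*sqrt(5)/2 - 3/2)*conj(-1/2 + sqrt(5)/2) + 2*(3*sqrt(5)/2 + 9/2)*conj(-sqrt(5)/2 - 1/2) + 5*(4)*conj(0) + 5*(-2)*conj(0)]
      = (1/20)[(24) + (12) + (-6) + (-12 + 6*sqrt(5)) + (-6) + (-6*sqrt(5) - 12) + (0) + (0)] = 0/20 = 0
Dimension check: dim(rho) = sum (mult * dim) = 2*1 + 1*1 + 3*1 + 0*1 + 0*2 + 3*2 + 0*2 + 0*2 = 12 = chi_rho(e) = 12.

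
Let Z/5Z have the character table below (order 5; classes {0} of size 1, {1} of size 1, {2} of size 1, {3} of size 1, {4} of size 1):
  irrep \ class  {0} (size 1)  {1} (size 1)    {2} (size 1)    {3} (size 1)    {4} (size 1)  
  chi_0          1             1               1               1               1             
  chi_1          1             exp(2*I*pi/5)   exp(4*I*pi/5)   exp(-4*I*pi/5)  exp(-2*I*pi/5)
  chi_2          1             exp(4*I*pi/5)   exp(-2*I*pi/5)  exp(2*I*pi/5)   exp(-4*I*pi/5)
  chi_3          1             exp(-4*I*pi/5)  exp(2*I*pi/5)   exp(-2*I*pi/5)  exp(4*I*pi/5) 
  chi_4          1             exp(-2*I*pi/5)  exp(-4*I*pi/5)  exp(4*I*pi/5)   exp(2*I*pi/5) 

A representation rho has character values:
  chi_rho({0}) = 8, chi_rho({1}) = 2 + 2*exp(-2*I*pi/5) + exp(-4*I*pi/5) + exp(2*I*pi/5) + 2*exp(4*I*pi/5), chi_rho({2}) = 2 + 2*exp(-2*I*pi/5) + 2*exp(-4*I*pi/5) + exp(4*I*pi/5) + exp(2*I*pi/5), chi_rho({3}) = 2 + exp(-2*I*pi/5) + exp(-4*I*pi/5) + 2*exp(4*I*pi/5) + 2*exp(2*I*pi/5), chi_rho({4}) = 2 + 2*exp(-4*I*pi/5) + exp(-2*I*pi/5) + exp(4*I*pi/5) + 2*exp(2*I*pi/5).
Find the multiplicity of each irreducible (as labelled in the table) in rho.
Multiplicities: chi_0: 2, chi_1: 1, chi_2: 2, chi_3: 1, chi_4: 2.

Use <chi_rho, chi> = (1/|G|) sum_C |C| * chi_rho(C) * conj(chi(C)) with |G| = 5 for each irreducible chi in the table:
  <chi_rho, chi_0> = (1/5)[1*(8)*conj(1) + 1*(2 + 2*exp(-2*I*pi/5) + exp(-4*I*pi/5) + exp(2*I*pi/5) + 2*exp(4*I*pi/5))*conj(1) + 1*(2 + 2*exp(-2*I*pi/5) + 2*exp(-4*I*pi/5) + exp(4*I*pi/5) + exp(2*I*pi/5))*conj(1) + 1*(2 + exp(-2*I*pi/5) + exp(-4*I*pi/5) + 2*exp(4*I*pi/5) + 2*exp(2*I*pi/5))*conj(1) + 1*(2 + 2*exp(-4*I*pi/5) + exp(-2*I*pi/5) + exp(4*I*pi/5) + 2*exp(2*I*pi/5))*conj(1)]
      = (1/5)[(8) + (2 + 2*exp(-2*I*pi/5) + exp(-4*I*pi/5) + exp(2*I*pi/5) + 2*exp(4*I*pi/5)) + (2 + 2*exp(-2*I*pi/5) + 2*exp(-4*I*pi/5) + exp(4*I*pi/5) + exp(2*I*pi/5)) + (2 + exp(-2*I*pi/5) + exp(-4*I*pi/5) + 2*exp(4*I*pi/5) + 2*exp(2*I*pi/5)) + (2 + 2*exp(-4*I*pi/5) + exp(-2*I*pi/5) + exp(4*I*pi/5) + 2*exp(2*I*pi/5))] = 10/5 = 2
  <chi_rho, chi_1> = (1/5)[1*(8)*conj(1) + 1*(2 + 2*exp(-2*I*pi/5) + exp(-4*I*pi/5) + exp(2*I*pi/5) + 2*exp(4*I*pi/5))*conj(exp(2*I*pi/5)) + 1*(2 + 2*exp(-2*I*pi/5) + 2*exp(-4*I*pi/5) + exp(4*I*pi/5) + exp(2*I*pi/5))*conj(exp(4*I*pi/5)) + 1*(2 + exp(-2*I*pi/5) + exp(-4*I*pi/5) + 2*exp(4*I*pi/5) + 2*exp(2*I*pi/5))*conj(exp(-4*I*pi/5)) + 1*(2 + 2*exp(-4*I*pi/5) + exp(-2*I*pi/5) + exp(4*I*pi/5) + 2*exp(2*I*pi/5))*conj(exp(-2*I*pi/5))]
      = (1/5)[(8) + (1 + 2*exp(-2*I*pi/5) + 2*exp(-4*I*pi/5) + exp(4*I*pi/5) + 2*exp(2*I*pi/5)) + (1 + 2*exp(-4*I*pi/5) + exp(-2*I*pi/5) + 2*exp(4*I*pi/5) + 2*exp(2*I*pi/5)) + (1 + 2*exp(-2*I*pi/5) + 2*exp(-4*I*pi/5) + exp(2*I*pi/5) + 2*exp(4*I*pi/5)) + (1 + 2*exp(-2*I*pi/5) + exp(-4*I*pi/5) + 2*exp(4*I*pi/5) + 2*exp(2*I*pi/5))] = 5/5 = 1
  <chi_rho, chi_2> = (1/5)[1*(8)*conj(1) + 1*(2 + 2*exp(-2*I*pi/5) + exp(-4*I*pi/5) + exp(2*I*pi/5) + 2*exp(4*I*pi/5))*conj(exp(4*I*pi/5)) + 1*(2 + 2*exp(-2*I*pi/5) + 2*exp(-4*I*pi/5) + exp(4*I*pi/5) + exp(2*I*pi/5))*conj(exp(-2*I*pi/5)) + 1*(2 + exp(-2*I*pi/5) + exp(-4*I*pi/5) + 2*exp(4*I*pi/5) + 2*exp(2*I*pi/5))*conj(exp(2*I*pi/5)) + 1*(2 + 2*exp(-4*I*pi/5) + exp(-2*I*pi/5) + exp(4*I*pi/5) + 2*exp(2*I*pi/5))*conj(exp(-4*I*pi/5))]
      = (1/5)[(8) + (2 + 2*exp(-4*I*pi/5) + exp(-2*I*pi/5) + exp(2*I*pi/5) + 2*exp(4*I*pi/5)) + (2 + 2*exp(-2*I*pi/5) + exp(-4*I*pi/5) + exp(4*I*pi/5) + 2*exp(2*I*pi/5)) + (2 + 2*exp(-2*I*pi/5) + exp(-4*I*pi/5) + exp(4*I*pi/5) + 2*exp(2*I*pi/5)) + (2 + 2*exp(-4*I*pi/5) + exp(-2*I*pi/5) + exp(2*I*pi/5) + 2*exp(4*I*pi/5))] = 10/5 = 2
  <chi_rho, chi_3> = (1/5)[1*(8)*conj(1) + 1*(2 + 2*exp(-2*I*pi/5) + exp(-4*I*pi/5) + exp(2*I*pi/5) + 2*exp(4*I*pi/5))*conj(exp(-4*I*pi/5)) + 1*(2 + 2*exp(-2*I*pi/5) + 2*exp(-4*I*pi/5) + exp(4*I*pi/5) + exp(2*I*pi/5))*conj(exp(2*I*pi/5)) + 1*(2 + exp(-2*I*pi/5) + exp(-4*I*pi/5) + 2*exp(4*I*pi/5) + 2*exp(2*I*pi/5))*conj(exp(-2*I*pi/5)) + 1*(2 + 2*exp(-4*I*pi/5) + exp(-2*I*pi/5) + exp(4*I*pi/5) + 2*exp(2*I*pi/5))*conj(exp(4*I*pi/5))]
      = (1/5)[(8) + (1 + 2*exp(-2*I*pi/5) + exp(-4*I*pi/5) + 2*exp(4*I*pi/5) + 2*exp(2*I*pi/5)) + (1 + 2*exp(-2*I*pi/5) + 2*exp(-4*I*pi/5) + exp(2*I*pi/5) + 2*exp(4*I*pi/5)) + (1 + 2*exp(-4*I*pi/5) + exp(-2*I*pi/5) + 2*exp(4*I*pi/5) + 2*exp(2*I*pi/5)) + (1 + 2*exp(-2*I*pi/5) + 2*exp(-4*I*pi/5) + exp(4*I*pi/5) + 2*exp(2*I*pi/5))] = 5/5 = 1
  <chi_rho, chi_4> = (1/5)[1*(8)*conj(1) + 1*(2 + 2*exp(-2*I*pi/5) + exp(-4*I*pi/5) + exp(2*I*pi/5) + 2*exp(4*I*pi/5))*conj(exp(-2*I*pi/5)) + 1*(2 + 2*exp(-2*I*pi/5) + 2*exp(-4*I*pi/5) + exp(4*I*pi/5) + exp(2*I*pi/5))*conj(exp(-4*I*pi/5)) + 1*(2 + exp(-2*I*pi/5) + exp(-4*I*pi/5) + 2*exp(4*I*pi/5) + 2*exp(2*I*pi/5))*conj(exp(4*I*pi/5)) + 1*(2 + 2*exp(-4*I*pi/5) + exp(-2*I*pi/5) + exp(4*I*pi/5) + 2*exp(2*I*pi/5))*conj(exp(2*I*pi/5))]
      = (1/5)[(8) + (2 + 2*exp(-4*I*pi/5) + exp(-2*I*pi/5) + exp(4*I*pi/5) + 2*exp(2*I*pi/5)) + (2 + exp(-2*I*pi/5) + exp(-4*I*pi/5) + 2*exp(4*I*pi/5) + 2*exp(2*I*pi/5)) + (2 + 2*exp(-2*I*pi/5) + 2*exp(-4*I*pi/5) + exp(4*I*pi/5) + exp(2*I*pi/5)) + (2 + 2*exp(-2*I*pi/5) + exp(-4*I*pi/5) + exp(2*I*pi/5) + 2*exp(4*I*pi/5))] = 10/5 = 2
(Exp terms are combined using exp(i*s)*conj(exp(i*t)) = exp(i*(s-t)), and sums of them are collapsed using the identity that for every m > 1 the m distinct m-th roots of unity sum to 0, e.g. 1 + exp(2*I*pi/3) + exp(-2*I*pi/3) = 0.)
Dimension check: dim(rho) = sum (mult * dim) = 2*1 + 1*1 + 2*1 + 1*1 + 2*1 = 8 = chi_rho(e) = 8.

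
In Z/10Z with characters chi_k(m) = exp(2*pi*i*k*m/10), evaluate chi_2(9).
chi_2(9) = zeta_10^18 = exp(-2*I*pi/5)

Solution. chi_2(9) = zeta_10^(2*9) = zeta_10^18. Since zeta_10^10 = 1, this equals zeta_10^8 = exp(2*pi*i*8/10) = exp(-2*I*pi/5).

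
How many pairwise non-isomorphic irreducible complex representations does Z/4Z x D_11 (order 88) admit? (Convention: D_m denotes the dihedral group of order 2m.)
28

Justification: The number of irreducible complex representations of a finite group equals its number of conjugacy classes. For a direct product, #classes(G x H) = #classes(G) * #classes(H). Z/4Z has 4 classes (abelian), D_11 has 7 classes, so 4 * 7 = 28, so Z/4Z x D_11 (order 88) has exactly 28 irreducible complex representations.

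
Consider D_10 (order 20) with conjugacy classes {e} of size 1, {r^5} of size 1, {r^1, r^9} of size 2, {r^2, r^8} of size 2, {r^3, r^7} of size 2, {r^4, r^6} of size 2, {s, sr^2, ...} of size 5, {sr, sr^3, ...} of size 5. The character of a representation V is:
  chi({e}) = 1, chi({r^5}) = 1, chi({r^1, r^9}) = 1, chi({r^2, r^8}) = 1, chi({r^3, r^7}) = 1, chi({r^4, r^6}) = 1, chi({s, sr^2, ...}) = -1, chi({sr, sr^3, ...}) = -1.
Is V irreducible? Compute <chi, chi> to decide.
Irreducible: <chi, chi> = 1.

Reasoning: <chi, chi> = (1/|G|) sum_C |C| * |chi(C)|^2 = (1/20)[1*|1|^2 + 1*|1|^2 + 2*|1|^2 + 2*|1|^2 + 2*|1|^2 + 2*|1|^2 + 5*|-1|^2 + 5*|-1|^2]
  = (1/20)[(1) + (1) + (2) + (2) + (2) + (2) + (5) + (5)] = 20/20 = 1.
A character is irreducible iff <chi, chi> = 1, so this representation is irreducible.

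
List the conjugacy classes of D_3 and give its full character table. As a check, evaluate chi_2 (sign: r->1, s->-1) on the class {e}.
Conjugacy classes: {e} of size 1, {r^1, r^2} of size 2, {s, sr, ..., sr^2} of size 3.
Character table:
  irrep \ class              {e} (size 1)  {r^1, r^2} (size 2)  {s, sr, ..., sr^2} (size 3)
  chi_1 (triv)               1             1                    1                          
  chi_2 (sign: r->1, s->-1)  1             1                    -1                         
  chi_3 (2d, j=1)            2             -1                   0                          

Spot check: chi_2 (sign: r->1, s->-1) on {e} = 1.

Working: D_3 has order 2*3 = 6 with 3 conjugacy classes, hence 3 irreducibles. Sum of squared dims 1 + 1 + 4 = 6 = |G|. Linear characters come from the abelianisation; the 2-dimensional irreps have character r^k -> 2*cos(2*pi*j*k/3), reflections -> 0.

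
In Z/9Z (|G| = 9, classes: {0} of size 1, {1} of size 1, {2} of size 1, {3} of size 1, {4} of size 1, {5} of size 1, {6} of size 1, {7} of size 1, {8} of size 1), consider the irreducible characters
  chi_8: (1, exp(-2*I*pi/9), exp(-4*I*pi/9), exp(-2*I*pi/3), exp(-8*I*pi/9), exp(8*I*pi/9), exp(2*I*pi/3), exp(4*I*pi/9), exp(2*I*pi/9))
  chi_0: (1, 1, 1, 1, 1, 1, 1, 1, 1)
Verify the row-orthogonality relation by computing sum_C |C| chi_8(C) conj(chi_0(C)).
Sum = 0; so <chi_8, chi_0> = 0 (distinct irreducibles are orthogonal).

Solution. Compute term by term over conjugacy classes (|C| * chi_8(C) * conj(chi_0(C))):
  1*(1)*conj(1) + 1*(exp(-2*I*pi/9))*conj(1) + 1*(exp(-4*I*pi/9))*conj(1) + 1*(exp(-2*I*pi/3))*conj(1) + 1*(exp(-8*I*pi/9))*conj(1) + 1*(exp(8*I*pi/9))*conj(1) + 1*(exp(2*I*pi/3))*conj(1) + 1*(exp(4*I*pi/9))*conj(1) + 1*(exp(2*I*pi/9))*conj(1)
  = (1) + (exp(-2*I*pi/9)) + (exp(-4*I*pi/9)) + (exp(-2*I*pi/3)) + (exp(-8*I*pi/9)) + (exp(8*I*pi/9)) + (exp(2*I*pi/3)) + (exp(4*I*pi/9)) + (exp(2*I*pi/9))
  = 0.
(Exp terms are combined using exp(i*s)*conj(exp(i*t)) = exp(i*(s-t)), and sums of them are collapsed using the identity that for every m > 1 the m distinct m-th roots of unity sum to 0, e.g. 1 + exp(2*I*pi/3) + exp(-2*I*pi/3) = 0.)
Dividing by |G| = 9 gives 0/9 = 0, matching the row-orthogonality relation <chi_8, chi_0> = [chi_8 = chi_0].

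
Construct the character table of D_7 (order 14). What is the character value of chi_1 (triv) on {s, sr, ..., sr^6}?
Conjugacy classes: {e} of size 1, {r^1, r^6} of size 2, {r^2, r^5} of size 2, {r^3, r^4} of size 2, {s, sr, ..., sr^6} of size 7.
Character table:
  irrep \ class              {e} (size 1)  {r^1, r^6} (size 2)  {r^2, r^5} (size 2)  {r^3, r^4} (size 2)  {s, sr, ..., sr^6} (size 7)
  chi_1 (triv)               1             1                    1                    1                    1                          
  chi_2 (sign: r->1, s->-1)  1             1                    1                    1                    -1                         
  chi_3 (2d, j=1)            2             2*cos(2*pi/7)        -2*cos(3*pi/7)       -2*cos(pi/7)         0                          
  chi_4 (2d, j=2)            2             -2*cos(3*pi/7)       -2*cos(pi/7)         2*cos(2*pi/7)        0                          
  chi_5 (2d, j=3)            2             -2*cos(pi/7)         2*cos(2*pi/7)        -2*cos(3*pi/7)       0                          

Spot check: chi_1 (triv) on {s, sr, ..., sr^6} = 1.

D_7 has order 2*7 = 14 with 5 conjugacy classes, hence 5 irreducibles. Sum of squared dims 1 + 1 + 4 + 4 + 4 = 14 = |G|. Linear characters come from the abelianisation; the 2-dimensional irreps have character r^k -> 2*cos(2*pi*j*k/7), reflections -> 0.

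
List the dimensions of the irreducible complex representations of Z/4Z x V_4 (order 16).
Dimensions: 1, 1, 1, 1, 1, 1, 1, 1, 1, 1, 1, 1, 1, 1, 1, 1

Justification: There are 16 irreducibles (= number of conjugacy classes). Their dimensions d_i satisfy sum d_i^2 = |G| = 16: 1 + 1 + 1 + 1 + 1 + 1 + 1 + 1 + 1 + 1 + 1 + 1 + 1 + 1 + 1 + 1 = 16. (For the product with Z/4Z: each of the 4 1-dim characters of Z/4Z tensors with each irrep of V_4, giving 4 copies of each V_4-dimension.)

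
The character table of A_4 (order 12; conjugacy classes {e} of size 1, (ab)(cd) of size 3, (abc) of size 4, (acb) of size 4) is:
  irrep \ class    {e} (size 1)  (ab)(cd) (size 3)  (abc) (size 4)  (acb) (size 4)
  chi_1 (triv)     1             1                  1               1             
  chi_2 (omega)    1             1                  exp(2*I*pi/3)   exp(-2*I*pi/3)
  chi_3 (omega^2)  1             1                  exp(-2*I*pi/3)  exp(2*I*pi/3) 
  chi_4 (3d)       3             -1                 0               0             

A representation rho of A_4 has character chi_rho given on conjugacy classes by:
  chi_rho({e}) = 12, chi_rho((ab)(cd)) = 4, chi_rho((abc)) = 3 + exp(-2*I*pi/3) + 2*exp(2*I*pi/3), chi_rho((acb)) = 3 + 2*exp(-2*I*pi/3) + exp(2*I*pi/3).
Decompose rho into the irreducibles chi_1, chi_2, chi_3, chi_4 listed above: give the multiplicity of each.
Multiplicities: chi_1: 3, chi_2: 2, chi_3: 1, chi_4: 2.

Argument: Use <chi_rho, chi> = (1/|G|) sum_C |C| * chi_rho(C) * conj(chi(C)) with |G| = 12 for each irreducible chi in the table:
  <chi_rho, chi_1> = (1/12)[1*(12)*conj(1) + 3*(4)*conj(1) + 4*(3 + exp(-2*I*pi/3) + 2*exp(2*I*pi/3))*conj(1) + 4*(3 + 2*exp(-2*I*pi/3) + exp(2*I*pi/3))*conj(1)]
      = (1/12)[(12) + (12) + (12 + 4*exp(-2*I*pi/3) + 8*exp(2*I*pi/3)) + (12 + 8*exp(-2*I*pi/3) + 4*exp(2*I*pi/3))] = 36/12 = 3
  <chi_rho, chi_2> = (1/12)[1*(12)*conj(1) + 3*(4)*conj(1) + 4*(3 + exp(-2*I*pi/3) + 2*exp(2*I*pi/3))*conj(exp(2*I*pi/3)) + 4*(3 + 2*exp(-2*I*pi/3) + exp(2*I*pi/3))*conj(exp(-2*I*pi/3))]
      = (1/12)[(12) + (12) + (8 + 12*exp(-2*I*pi/3) + 4*exp(2*I*pi/3)) + (8 + 4*exp(-2*I*pi/3) + 12*exp(2*I*pi/3))] = 24/12 = 2
  <chi_rho, chi_3> = (1/12)[1*(12)*conj(1) + 3*(4)*conj(1) + 4*(3 + exp(-2*I*pi/3) + 2*exp(2*I*pi/3))*conj(exp(-2*I*pi/3)) + 4*(3 + 2*exp(-2*I*pi/3) + exp(2*I*pi/3))*conj(exp(2*I*pi/3))]
      = (1/12)[(12) + (12) + (4 + 8*exp(-2*I*pi/3) + 12*exp(2*I*pi/3)) + (4 + 12*exp(-2*I*pi/3) + 8*exp(2*I*pi/3))] = 12/12 = 1
  <chi_rho, chi_4> = (1/12)[1*(12)*conj(3) + 3*(4)*conj(-1) + 4*(3 + exp(-2*I*pi/3) + 2*exp(2*I*pi/3))*conj(0) + 4*(3 + 2*exp(-2*I*pi/3) + exp(2*I*pi/3))*conj(0)]
      = (1/12)[(36) + (-12) + (0) + (0)] = 24/12 = 2
(Exp terms are combined using exp(i*s)*conj(exp(i*t)) = exp(i*(s-t)), and sums of them are collapsed using the identity that for every m > 1 the m distinct m-th roots of unity sum to 0, e.g. 1 + exp(2*I*pi/3) + exp(-2*I*pi/3) = 0.)
Dimension check: dim(rho) = sum (mult * dim) = 3*1 + 2*1 + 1*1 + 2*3 = 12 = chi_rho(e) = 12.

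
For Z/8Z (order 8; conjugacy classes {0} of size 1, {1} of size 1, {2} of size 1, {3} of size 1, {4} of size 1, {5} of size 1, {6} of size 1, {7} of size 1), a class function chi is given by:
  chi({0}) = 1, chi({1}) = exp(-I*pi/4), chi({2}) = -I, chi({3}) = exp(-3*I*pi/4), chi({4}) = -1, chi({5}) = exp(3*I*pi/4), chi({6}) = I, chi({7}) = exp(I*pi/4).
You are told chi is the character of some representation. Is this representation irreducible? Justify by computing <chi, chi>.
Irreducible: <chi, chi> = 1.

Derivation: <chi, chi> = (1/|G|) sum_C |C| * |chi(C)|^2 = (1/8)[1*|1|^2 + 1*|exp(-I*pi/4)|^2 + 1*|-I|^2 + 1*|exp(-3*I*pi/4)|^2 + 1*|-1|^2 + 1*|exp(3*I*pi/4)|^2 + 1*|I|^2 + 1*|exp(I*pi/4)|^2]
  = (1/8)[(1) + (1) + (1) + (1) + (1) + (1) + (1) + (1)] = 8/8 = 1.
(Exp terms are combined using exp(i*s)*conj(exp(i*t)) = exp(i*(s-t)), and sums of them are collapsed using the identity that for every m > 1 the m distinct m-th roots of unity sum to 0, e.g. 1 + exp(2*I*pi/3) + exp(-2*I*pi/3) = 0.)
A character is irreducible iff <chi, chi> = 1, so this representation is irreducible.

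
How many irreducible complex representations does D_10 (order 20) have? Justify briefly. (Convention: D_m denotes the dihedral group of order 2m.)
8

Argument: The number of irreducible complex representations of a finite group equals its number of conjugacy classes. D_10 has 8 conjugacy classes (n/2 + 3 for n even), so D_10 (order 20) has exactly 8 irreducible complex representations.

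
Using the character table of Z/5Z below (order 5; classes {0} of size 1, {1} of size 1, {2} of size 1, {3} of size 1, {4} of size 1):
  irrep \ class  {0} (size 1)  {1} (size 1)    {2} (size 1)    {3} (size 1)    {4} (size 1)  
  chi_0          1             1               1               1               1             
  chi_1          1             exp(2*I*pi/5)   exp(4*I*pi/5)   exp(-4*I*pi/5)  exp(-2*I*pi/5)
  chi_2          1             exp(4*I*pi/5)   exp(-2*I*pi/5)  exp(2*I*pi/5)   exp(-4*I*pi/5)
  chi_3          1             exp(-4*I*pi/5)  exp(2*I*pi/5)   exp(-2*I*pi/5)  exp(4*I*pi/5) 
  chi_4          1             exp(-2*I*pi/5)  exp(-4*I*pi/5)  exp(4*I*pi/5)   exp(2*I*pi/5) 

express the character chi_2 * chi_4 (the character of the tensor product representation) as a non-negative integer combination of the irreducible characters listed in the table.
chi_2 tensor chi_4 = chi_1 (all other irreducibles have multiplicity 0).

Proof sketch: The character of a tensor product is the pointwise product (chi_2 * chi_4)(C) = chi_2(C) * chi_4(C):
  {0}: (1)*(1), {1}: (exp(4*I*pi/5))*(exp(-2*I*pi/5)), {2}: (exp(-2*I*pi/5))*(exp(-4*I*pi/5)), {3}: (exp(2*I*pi/5))*(exp(4*I*pi/5)), {4}: (exp(-4*I*pi/5))*(exp(2*I*pi/5))
so (chi_2 * chi_4) takes values
  {0} -> 1, {1} -> exp(2*I*pi/5), {2} -> exp(4*I*pi/5), {3} -> exp(-4*I*pi/5), {4} -> exp(-2*I*pi/5).
Now take the inner product of this character with each irreducible chi from the table, <chi_2*chi_4, chi> = (1/5) sum_C |C| (chi_2*chi_4)(C) conj(chi(C)):
  <chi_2*chi_4, chi_0> = (1/5)[1*(1)*conj(1) + 1*(exp(2*I*pi/5))*conj(1) + 1*(exp(4*I*pi/5))*conj(1) + 1*(exp(-4*I*pi/5))*conj(1) + 1*(exp(-2*I*pi/5))*conj(1)]
      = (1/5)[(1) + (exp(2*I*pi/5)) + (exp(4*I*pi/5)) + (exp(-4*I*pi/5)) + (exp(-2*I*pi/5))] = 0/5 = 0
  <chi_2*chi_4, chi_1> = (1/5)[1*(1)*conj(1) + 1*(exp(2*I*pi/5))*conj(exp(2*I*pi/5)) + 1*(exp(4*I*pi/5))*conj(exp(4*I*pi/5)) + 1*(exp(-4*I*pi/5))*conj(exp(-4*I*pi/5)) + 1*(exp(-2*I*pi/5))*conj(exp(-2*I*pi/5))]
      = (1/5)[(1) + (1) + (1) + (1) + (1)] = 5/5 = 1
  <chi_2*chi_4, chi_2> = (1/5)[1*(1)*conj(1) + 1*(exp(2*I*pi/5))*conj(exp(4*I*pi/5)) + 1*(exp(4*I*pi/5))*conj(exp(-2*I*pi/5)) + 1*(exp(-4*I*pi/5))*conj(exp(2*I*pi/5)) + 1*(exp(-2*I*pi/5))*conj(exp(-4*I*pi/5))]
      = (1/5)[(1) + (exp(-2*I*pi/5)) + (exp(-4*I*pi/5)) + (exp(4*I*pi/5)) + (exp(2*I*pi/5))] = 0/5 = 0
  <chi_2*chi_4, chi_3> = (1/5)[1*(1)*conj(1) + 1*(exp(2*I*pi/5))*conj(exp(-4*I*pi/5)) + 1*(exp(4*I*pi/5))*conj(exp(2*I*pi/5)) + 1*(exp(-4*I*pi/5))*conj(exp(-2*I*pi/5)) + 1*(exp(-2*I*pi/5))*conj(exp(4*I*pi/5))]
      = (1/5)[(1) + (exp(-4*I*pi/5)) + (exp(2*I*pi/5)) + (exp(-2*I*pi/5)) + (exp(4*I*pi/5))] = 0/5 = 0
  <chi_2*chi_4, chi_4> = (1/5)[1*(1)*conj(1) + 1*(exp(2*I*pi/5))*conj(exp(-2*I*pi/5)) + 1*(exp(4*I*pi/5))*conj(exp(-4*I*pi/5)) + 1*(exp(-4*I*pi/5))*conj(exp(4*I*pi/5)) + 1*(exp(-2*I*pi/5))*conj(exp(2*I*pi/5))]
      = (1/5)[(1) + (exp(4*I*pi/5)) + (exp(-2*I*pi/5)) + (exp(2*I*pi/5)) + (exp(-4*I*pi/5))] = 0/5 = 0
(Exp terms are combined using exp(i*s)*conj(exp(i*t)) = exp(i*(s-t)), and sums of them are collapsed using the identity that for every m > 1 the m distinct m-th roots of unity sum to 0, e.g. 1 + exp(2*I*pi/3) + exp(-2*I*pi/3) = 0.)
Hence the multiplicities are chi_1: 1. Dimension check: dim(chi_2)*dim(chi_4) = 1*1 = 1 and sum (mult * dim) = 1*1 = 1.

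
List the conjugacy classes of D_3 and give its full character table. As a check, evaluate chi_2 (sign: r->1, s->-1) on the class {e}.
Conjugacy classes: {e} of size 1, {r^1, r^2} of size 2, {s, sr, ..., sr^2} of size 3.
Character table:
  irrep \ class              {e} (size 1)  {r^1, r^2} (size 2)  {s, sr, ..., sr^2} (size 3)
  chi_1 (triv)               1             1                    1                          
  chi_2 (sign: r->1, s->-1)  1             1                    -1                         
  chi_3 (2d, j=1)            2             -1                   0                          

Spot check: chi_2 (sign: r->1, s->-1) on {e} = 1.

D_3 has order 2*3 = 6 with 3 conjugacy classes, hence 3 irreducibles. Sum of squared dims 1 + 1 + 4 = 6 = |G|. Linear characters come from the abelianisation; the 2-dimensional irreps have character r^k -> 2*cos(2*pi*j*k/3), reflections -> 0.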